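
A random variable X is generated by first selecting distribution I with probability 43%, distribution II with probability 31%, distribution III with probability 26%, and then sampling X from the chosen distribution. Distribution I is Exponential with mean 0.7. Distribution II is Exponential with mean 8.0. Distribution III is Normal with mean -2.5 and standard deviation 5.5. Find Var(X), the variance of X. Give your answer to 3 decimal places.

45.050

Per component, I: μ=0.7, E[X²]=0.98; II: μ=8, E[X²]=128; III: μ=-2.5, E[X²]=36.5.
E[X] = 0.43·0.7 + 0.31·8 + 0.26·-2.5 = 2.131.
E[X²] = 0.43·0.98 + 0.31·128 + 0.26·36.5 = 49.5914.
Var(X) = E[X²] − (E[X])² = 49.5914 − 4.54116 = 45.0502.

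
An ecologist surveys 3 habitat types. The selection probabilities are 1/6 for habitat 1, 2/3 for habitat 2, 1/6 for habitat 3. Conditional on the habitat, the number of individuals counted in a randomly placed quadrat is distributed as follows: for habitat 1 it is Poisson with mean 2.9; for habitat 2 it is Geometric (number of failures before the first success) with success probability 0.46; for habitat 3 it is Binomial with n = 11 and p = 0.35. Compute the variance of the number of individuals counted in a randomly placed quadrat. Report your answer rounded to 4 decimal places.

Per component, 1: μ=2.9, E[X²]=11.31; 2: μ=1.17391, E[X²]=3.93006; 3: μ=3.85, E[X²]=17.325.
E[X] = 0.166667·2.9 + 0.666667·1.17391 + 0.166667·3.85 = 1.90761.
E[X²] = 0.166667·11.31 + 0.666667·3.93006 + 0.166667·17.325 = 7.39254.
Var(X) = E[X²] − (E[X])² = 7.39254 − 3.63897 = 3.75357.

3.7536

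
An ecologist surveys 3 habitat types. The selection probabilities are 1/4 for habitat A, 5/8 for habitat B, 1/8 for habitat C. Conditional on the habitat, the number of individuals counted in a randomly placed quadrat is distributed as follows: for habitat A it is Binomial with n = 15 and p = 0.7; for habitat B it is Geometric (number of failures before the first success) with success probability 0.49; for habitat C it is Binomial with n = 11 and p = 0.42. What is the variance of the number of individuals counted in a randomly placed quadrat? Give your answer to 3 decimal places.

18.512

Per component, A: μ=10.5, E[X²]=113.4; B: μ=1.04082, E[X²]=3.20741; C: μ=4.62, E[X²]=24.024.
E[X] = 0.25·10.5 + 0.625·1.04082 + 0.125·4.62 = 3.85301.
E[X²] = 0.25·113.4 + 0.625·3.20741 + 0.125·24.024 = 33.3576.
Var(X) = E[X²] − (E[X])² = 33.3576 − 14.8457 = 18.5119.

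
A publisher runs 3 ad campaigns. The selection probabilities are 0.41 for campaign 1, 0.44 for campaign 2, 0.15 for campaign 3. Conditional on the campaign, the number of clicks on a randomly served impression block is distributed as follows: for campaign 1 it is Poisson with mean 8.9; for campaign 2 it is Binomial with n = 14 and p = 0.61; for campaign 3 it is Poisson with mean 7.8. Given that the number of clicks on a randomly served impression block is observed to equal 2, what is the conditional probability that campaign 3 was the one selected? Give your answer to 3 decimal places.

Likelihoods P(X=2 | ·): 1: 0.00540168; 2: 0.000419253; 3: 0.0124641.
Posterior ∝ prior × likelihood. Numerator for 3: 0.15·0.0124641 = 0.00186962.
Normalizing constant: 0.41·0.00540168 + 0.44·0.000419253 + 0.15·0.0124641 = 0.00426878.
P(3 | observation) = 0.00186962 / 0.00426878 = 0.437975.

0.438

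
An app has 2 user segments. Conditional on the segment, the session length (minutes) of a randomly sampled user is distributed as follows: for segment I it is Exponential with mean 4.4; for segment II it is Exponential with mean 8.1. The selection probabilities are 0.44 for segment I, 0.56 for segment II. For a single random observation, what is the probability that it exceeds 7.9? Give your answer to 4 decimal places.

0.2842

Conditional on each segment, P(X > 7.9): I: 0.166052; II: 0.377076.
By total probability, P(X > 7.9) = 0.44·0.166052 + 0.56·0.377076 = 0.284225.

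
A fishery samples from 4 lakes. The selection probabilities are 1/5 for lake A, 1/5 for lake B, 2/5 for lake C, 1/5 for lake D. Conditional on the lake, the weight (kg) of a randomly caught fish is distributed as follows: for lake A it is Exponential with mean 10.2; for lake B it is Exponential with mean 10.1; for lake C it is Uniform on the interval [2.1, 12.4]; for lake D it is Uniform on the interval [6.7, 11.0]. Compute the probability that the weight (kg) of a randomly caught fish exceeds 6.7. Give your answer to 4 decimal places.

0.6281

Conditional on each lake, P(X > 6.7): A: 0.518475; B: 0.515114; C: 0.553398; D: 1.
By total probability, P(X > 6.7) = 0.2·0.518475 + 0.2·0.515114 + 0.4·0.553398 + 0.2·1 = 0.628077.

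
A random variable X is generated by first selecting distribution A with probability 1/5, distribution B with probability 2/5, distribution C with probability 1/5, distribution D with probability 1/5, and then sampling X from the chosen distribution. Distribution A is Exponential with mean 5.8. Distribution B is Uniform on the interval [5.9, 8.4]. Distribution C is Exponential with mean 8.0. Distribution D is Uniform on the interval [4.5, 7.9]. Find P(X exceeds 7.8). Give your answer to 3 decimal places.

Conditional on each component, P(X > 7.8): A: 0.260585; B: 0.24; C: 0.377192; D: 0.0294118.
By total probability, P(X > 7.8) = 0.2·0.260585 + 0.4·0.24 + 0.2·0.377192 + 0.2·0.0294118 = 0.229438.

0.229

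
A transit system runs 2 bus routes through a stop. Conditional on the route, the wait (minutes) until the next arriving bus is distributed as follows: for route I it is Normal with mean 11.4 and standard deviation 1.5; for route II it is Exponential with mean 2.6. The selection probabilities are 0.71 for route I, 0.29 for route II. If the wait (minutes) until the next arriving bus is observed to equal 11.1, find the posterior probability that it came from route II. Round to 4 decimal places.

Likelihoods f(11.1 | ·): I: 0.260695; II: 0.00538175.
Posterior ∝ prior × likelihood. Numerator for II: 0.29·0.00538175 = 0.00156071.
Normalizing constant: 0.71·0.260695 + 0.29·0.00538175 = 0.186654.
P(II | observation) = 0.00156071 / 0.186654 = 0.00836148.

0.0084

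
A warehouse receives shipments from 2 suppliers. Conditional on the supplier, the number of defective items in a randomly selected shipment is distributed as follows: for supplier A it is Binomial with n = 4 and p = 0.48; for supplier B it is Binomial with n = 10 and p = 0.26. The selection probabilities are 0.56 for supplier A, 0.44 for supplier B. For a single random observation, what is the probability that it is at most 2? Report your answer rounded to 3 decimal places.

0.620

Conditional on each supplier, P(X ≤ 2): A: 0.716884; B: 0.49578.
By total probability, P(X ≤ 2) = 0.56·0.716884 + 0.44·0.49578 = 0.619599.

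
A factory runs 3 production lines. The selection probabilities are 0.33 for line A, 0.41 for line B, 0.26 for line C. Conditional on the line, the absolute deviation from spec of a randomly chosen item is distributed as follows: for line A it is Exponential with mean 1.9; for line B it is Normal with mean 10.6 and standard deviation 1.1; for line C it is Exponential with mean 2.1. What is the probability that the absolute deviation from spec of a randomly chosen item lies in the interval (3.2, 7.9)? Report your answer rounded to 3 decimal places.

Conditional on each line, P(3.2 < X < 7.9): A: 0.16995; B: 0.00705314; C: 0.194641.
By total probability, P(3.2 < X < 7.9) = 0.33·0.16995 + 0.41·0.00705314 + 0.26·0.194641 = 0.109582.

0.110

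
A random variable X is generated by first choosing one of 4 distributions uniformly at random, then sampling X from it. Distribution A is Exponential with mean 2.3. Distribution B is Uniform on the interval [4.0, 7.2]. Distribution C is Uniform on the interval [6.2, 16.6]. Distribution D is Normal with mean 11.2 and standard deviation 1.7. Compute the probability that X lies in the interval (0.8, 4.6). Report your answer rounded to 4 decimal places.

0.1896

Conditional on each component, P(0.8 < X < 4.6): A: 0.570886; B: 0.1875; C: 0; D: 5.17248e-05.
By total probability, P(0.8 < X < 4.6) = 0.25·0.570886 + 0.25·0.1875 + 0.25·0 + 0.25·5.17248e-05 = 0.18961.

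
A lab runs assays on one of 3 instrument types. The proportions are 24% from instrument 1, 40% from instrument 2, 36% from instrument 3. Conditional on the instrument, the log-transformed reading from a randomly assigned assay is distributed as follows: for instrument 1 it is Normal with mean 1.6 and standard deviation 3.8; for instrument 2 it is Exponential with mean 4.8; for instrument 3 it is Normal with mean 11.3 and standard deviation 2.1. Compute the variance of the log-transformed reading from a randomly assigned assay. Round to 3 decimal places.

29.466

Per component, 1: μ=1.6, E[X²]=17; 2: μ=4.8, E[X²]=46.08; 3: μ=11.3, E[X²]=132.1.
E[X] = 0.24·1.6 + 0.4·4.8 + 0.36·11.3 = 6.372.
E[X²] = 0.24·17 + 0.4·46.08 + 0.36·132.1 = 70.068.
Var(X) = E[X²] − (E[X])² = 70.068 − 40.6024 = 29.4656.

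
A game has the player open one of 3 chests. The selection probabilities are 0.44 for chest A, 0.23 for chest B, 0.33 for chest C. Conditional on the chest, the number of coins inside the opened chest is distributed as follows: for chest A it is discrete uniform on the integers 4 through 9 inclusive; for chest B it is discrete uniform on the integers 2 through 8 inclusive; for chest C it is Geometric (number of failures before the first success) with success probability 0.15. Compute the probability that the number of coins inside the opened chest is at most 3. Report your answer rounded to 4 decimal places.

0.2235

Conditional on each chest, P(X ≤ 3): A: 0; B: 0.285714; C: 0.477994.
By total probability, P(X ≤ 3) = 0.44·0 + 0.23·0.285714 + 0.33·0.477994 = 0.223452.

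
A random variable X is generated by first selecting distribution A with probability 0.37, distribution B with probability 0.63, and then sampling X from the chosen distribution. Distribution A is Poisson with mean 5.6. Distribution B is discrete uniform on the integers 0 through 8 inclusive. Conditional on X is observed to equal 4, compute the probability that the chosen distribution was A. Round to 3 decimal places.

0.445

Likelihoods P(X=4 | ·): A: 0.151528; B: 0.111111.
Posterior ∝ prior × likelihood. Numerator for A: 0.37·0.151528 = 0.0560652.
Normalizing constant: 0.37·0.151528 + 0.63·0.111111 = 0.126065.
P(A | observation) = 0.0560652 / 0.126065 = 0.444732.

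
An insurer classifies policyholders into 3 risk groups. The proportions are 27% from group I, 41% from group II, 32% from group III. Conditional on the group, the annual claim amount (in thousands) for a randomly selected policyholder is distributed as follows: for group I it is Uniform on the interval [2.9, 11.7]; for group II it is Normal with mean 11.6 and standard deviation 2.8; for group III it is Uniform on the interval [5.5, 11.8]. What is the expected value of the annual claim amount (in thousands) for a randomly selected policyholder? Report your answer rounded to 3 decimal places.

9.495

Component means — I: 7.3; II: 11.6; III: 8.65.
E[X] = 0.27·7.3 + 0.41·11.6 + 0.32·8.65 = 9.495.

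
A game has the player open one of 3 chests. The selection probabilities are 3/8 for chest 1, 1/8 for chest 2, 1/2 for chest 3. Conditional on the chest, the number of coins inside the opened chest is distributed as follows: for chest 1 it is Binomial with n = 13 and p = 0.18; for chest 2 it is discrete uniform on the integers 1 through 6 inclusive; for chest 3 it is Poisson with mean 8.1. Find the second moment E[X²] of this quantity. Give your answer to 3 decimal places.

41.524

For each component E[X²] = Var + (mean)², giving 1: 7.3944; 2: 15.1667; 3: 73.71.
Overall E[X²] = 0.375·7.3944 + 0.125·15.1667 + 0.5·73.71 = 41.5237.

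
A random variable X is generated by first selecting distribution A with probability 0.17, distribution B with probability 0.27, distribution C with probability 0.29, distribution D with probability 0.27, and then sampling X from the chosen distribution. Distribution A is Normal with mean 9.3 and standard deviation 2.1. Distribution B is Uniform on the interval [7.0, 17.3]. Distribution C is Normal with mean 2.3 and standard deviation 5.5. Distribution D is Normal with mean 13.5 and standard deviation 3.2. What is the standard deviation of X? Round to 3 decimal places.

Per component, A: μ=9.3, E[X²]=90.9; B: μ=12.15, E[X²]=156.463; C: μ=2.3, E[X²]=35.54; D: μ=13.5, E[X²]=192.49.
E[X] = 0.17·9.3 + 0.27·12.15 + 0.29·2.3 + 0.27·13.5 = 9.1735.
E[X²] = 0.17·90.9 + 0.27·156.463 + 0.29·35.54 + 0.27·192.49 = 119.977.
Var(X) = E[X²] − (E[X])² = 119.977 − 84.1531 = 35.8239.
SD(X) = √35.8239 = 5.98531.

5.985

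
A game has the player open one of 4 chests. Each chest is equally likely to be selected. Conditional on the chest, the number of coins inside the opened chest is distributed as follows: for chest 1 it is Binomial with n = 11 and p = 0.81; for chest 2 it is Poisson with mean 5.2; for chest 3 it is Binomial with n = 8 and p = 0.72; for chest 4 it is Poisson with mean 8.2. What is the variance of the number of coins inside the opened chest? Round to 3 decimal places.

Per component, 1: μ=8.91, E[X²]=81.081; 2: μ=5.2, E[X²]=32.24; 3: μ=5.76, E[X²]=34.7904; 4: μ=8.2, E[X²]=75.44.
E[X] = 0.25·8.91 + 0.25·5.2 + 0.25·5.76 + 0.25·8.2 = 7.0175.
E[X²] = 0.25·81.081 + 0.25·32.24 + 0.25·34.7904 + 0.25·75.44 = 55.8879.
Var(X) = E[X²] − (E[X])² = 55.8879 − 49.2453 = 6.64254.

6.643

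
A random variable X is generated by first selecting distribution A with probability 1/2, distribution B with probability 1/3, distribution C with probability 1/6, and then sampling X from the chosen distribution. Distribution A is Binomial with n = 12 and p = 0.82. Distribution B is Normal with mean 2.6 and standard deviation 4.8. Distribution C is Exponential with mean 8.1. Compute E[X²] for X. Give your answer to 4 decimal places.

81.1017

For each component E[X²] = Var + (mean)², giving A: 98.5968; B: 29.8; C: 131.22.
Overall E[X²] = 0.5·98.5968 + 0.333333·29.8 + 0.166667·131.22 = 81.1017.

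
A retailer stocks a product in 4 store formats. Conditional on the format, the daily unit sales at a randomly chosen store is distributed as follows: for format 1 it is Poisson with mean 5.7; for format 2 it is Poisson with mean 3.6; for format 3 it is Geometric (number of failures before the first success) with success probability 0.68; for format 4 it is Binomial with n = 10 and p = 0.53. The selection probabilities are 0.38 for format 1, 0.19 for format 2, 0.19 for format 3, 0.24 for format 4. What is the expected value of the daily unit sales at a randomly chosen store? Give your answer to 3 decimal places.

Component means — 1: 5.7; 2: 3.6; 3: 0.470588; 4: 5.3.
E[X] = 0.38·5.7 + 0.19·3.6 + 0.19·0.470588 + 0.24·5.3 = 4.21141.

4.211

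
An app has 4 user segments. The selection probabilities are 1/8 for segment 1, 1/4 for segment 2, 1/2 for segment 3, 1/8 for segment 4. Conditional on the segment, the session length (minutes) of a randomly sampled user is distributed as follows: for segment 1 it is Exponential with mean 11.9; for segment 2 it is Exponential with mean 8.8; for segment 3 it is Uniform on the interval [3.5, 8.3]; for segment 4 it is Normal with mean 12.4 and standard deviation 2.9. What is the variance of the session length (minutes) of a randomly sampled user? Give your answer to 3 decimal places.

Per component, 1: μ=11.9, E[X²]=283.22; 2: μ=8.8, E[X²]=154.88; 3: μ=5.9, E[X²]=36.73; 4: μ=12.4, E[X²]=162.17.
E[X] = 0.125·11.9 + 0.25·8.8 + 0.5·5.9 + 0.125·12.4 = 8.1875.
E[X²] = 0.125·283.22 + 0.25·154.88 + 0.5·36.73 + 0.125·162.17 = 112.759.
Var(X) = E[X²] − (E[X])² = 112.759 − 67.0352 = 45.7236.

45.724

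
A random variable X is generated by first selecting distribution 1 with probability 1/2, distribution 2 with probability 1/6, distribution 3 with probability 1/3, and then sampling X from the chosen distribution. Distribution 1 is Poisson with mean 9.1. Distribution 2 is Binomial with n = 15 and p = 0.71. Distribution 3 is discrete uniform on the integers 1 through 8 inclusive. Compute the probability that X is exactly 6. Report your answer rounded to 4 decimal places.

0.0873

Conditional on each component, P(X = 6): 1: 0.0880716; 2: 0.00930114; 3: 0.125.
By total probability, P(X = 6) = 0.5·0.0880716 + 0.166667·0.00930114 + 0.333333·0.125 = 0.0872527.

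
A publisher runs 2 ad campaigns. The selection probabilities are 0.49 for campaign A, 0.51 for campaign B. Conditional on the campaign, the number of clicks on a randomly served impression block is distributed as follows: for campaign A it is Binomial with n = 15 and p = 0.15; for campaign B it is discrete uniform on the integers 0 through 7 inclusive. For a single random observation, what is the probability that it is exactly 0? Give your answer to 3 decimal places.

Conditional on each campaign, P(X = 0): A: 0.0873542; B: 0.125.
By total probability, P(X = 0) = 0.49·0.0873542 + 0.51·0.125 = 0.106554.

0.107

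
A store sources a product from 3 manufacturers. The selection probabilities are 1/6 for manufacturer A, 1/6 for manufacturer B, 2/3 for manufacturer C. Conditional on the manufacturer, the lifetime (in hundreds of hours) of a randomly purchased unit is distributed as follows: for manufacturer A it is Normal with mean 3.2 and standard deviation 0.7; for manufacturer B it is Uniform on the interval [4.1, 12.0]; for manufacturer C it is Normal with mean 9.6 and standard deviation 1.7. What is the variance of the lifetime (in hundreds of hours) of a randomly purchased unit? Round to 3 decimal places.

Per component, A: μ=3.2, E[X²]=10.73; B: μ=8.05, E[X²]=70.0033; C: μ=9.6, E[X²]=95.05.
E[X] = 0.166667·3.2 + 0.166667·8.05 + 0.666667·9.6 = 8.275.
E[X²] = 0.166667·10.73 + 0.166667·70.0033 + 0.666667·95.05 = 76.8222.
Var(X) = E[X²] − (E[X])² = 76.8222 − 68.4756 = 8.3466.

8.347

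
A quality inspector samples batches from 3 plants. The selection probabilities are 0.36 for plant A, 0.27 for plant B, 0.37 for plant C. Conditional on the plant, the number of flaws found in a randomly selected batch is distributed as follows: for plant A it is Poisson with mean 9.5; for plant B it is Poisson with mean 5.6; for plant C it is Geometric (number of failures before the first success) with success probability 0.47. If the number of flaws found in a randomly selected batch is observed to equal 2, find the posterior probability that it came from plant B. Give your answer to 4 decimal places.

0.2382

Likelihoods P(X=2 | ·): A: 0.00337769; B: 0.0579825; C: 0.132023.
Posterior ∝ prior × likelihood. Numerator for B: 0.27·0.0579825 = 0.0156553.
Normalizing constant: 0.36·0.00337769 + 0.27·0.0579825 + 0.37·0.132023 = 0.0657198.
P(B | observation) = 0.0156553 / 0.0657198 = 0.238213.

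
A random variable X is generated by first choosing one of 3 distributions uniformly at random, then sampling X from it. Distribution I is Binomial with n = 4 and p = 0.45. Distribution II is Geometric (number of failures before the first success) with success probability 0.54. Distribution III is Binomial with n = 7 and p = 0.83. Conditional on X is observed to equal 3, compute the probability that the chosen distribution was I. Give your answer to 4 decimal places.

Likelihoods P(X=3 | ·): I: 0.200475; II: 0.0525614; III: 0.0167147.
Posterior ∝ prior × likelihood. Numerator for I: 0.333333·0.200475 = 0.066825.
Normalizing constant: 0.333333·0.200475 + 0.333333·0.0525614 + 0.333333·0.0167147 = 0.089917.
P(I | observation) = 0.066825 / 0.089917 = 0.743185.

0.7432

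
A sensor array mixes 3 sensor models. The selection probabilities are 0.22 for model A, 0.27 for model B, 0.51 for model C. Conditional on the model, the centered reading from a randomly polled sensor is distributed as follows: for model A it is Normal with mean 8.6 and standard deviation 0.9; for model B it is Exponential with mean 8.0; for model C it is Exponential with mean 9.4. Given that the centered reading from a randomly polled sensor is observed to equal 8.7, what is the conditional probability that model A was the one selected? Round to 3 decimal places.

Likelihoods f(8.7 | ·): A: 0.440541; B: 0.0421323; C: 0.0421618.
Posterior ∝ prior × likelihood. Numerator for A: 0.22·0.440541 = 0.0969191.
Normalizing constant: 0.22·0.440541 + 0.27·0.0421323 + 0.51·0.0421618 = 0.129797.
P(A | observation) = 0.0969191 / 0.129797 = 0.746696.

0.747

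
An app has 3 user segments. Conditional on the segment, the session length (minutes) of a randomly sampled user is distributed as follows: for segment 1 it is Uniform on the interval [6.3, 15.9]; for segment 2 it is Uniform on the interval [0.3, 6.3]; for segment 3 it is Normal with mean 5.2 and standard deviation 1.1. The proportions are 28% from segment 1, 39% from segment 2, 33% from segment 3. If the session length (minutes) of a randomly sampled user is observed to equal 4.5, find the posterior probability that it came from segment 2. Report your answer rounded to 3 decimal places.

Likelihoods f(4.5 | ·): 1: 0; 2: 0.166667; 3: 0.296198.
Posterior ∝ prior × likelihood. Numerator for 2: 0.39·0.166667 = 0.065.
Normalizing constant: 0.28·0 + 0.39·0.166667 + 0.33·0.296198 = 0.162745.
P(2 | observation) = 0.065 / 0.162745 = 0.399397.

0.399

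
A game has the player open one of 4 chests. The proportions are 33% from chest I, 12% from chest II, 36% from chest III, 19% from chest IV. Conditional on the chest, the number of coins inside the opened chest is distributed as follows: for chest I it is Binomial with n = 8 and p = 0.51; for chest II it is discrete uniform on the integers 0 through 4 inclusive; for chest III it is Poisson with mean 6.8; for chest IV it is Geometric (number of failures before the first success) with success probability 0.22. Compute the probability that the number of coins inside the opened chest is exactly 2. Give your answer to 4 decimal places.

0.0920

Conditional on each chest, P(X = 2): I: 0.100803; II: 0.2; III: 0.0257505; IV: 0.133848.
By total probability, P(X = 2) = 0.33·0.100803 + 0.12·0.2 + 0.36·0.0257505 + 0.19·0.133848 = 0.0919664.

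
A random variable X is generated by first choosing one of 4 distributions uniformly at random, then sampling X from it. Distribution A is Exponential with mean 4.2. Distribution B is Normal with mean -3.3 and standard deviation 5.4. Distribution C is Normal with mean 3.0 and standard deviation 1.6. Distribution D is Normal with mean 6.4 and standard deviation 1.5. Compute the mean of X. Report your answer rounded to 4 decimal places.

2.5750

Component means — A: 4.2; B: -3.3; C: 3; D: 6.4.
E[X] = 0.25·4.2 + 0.25·-3.3 + 0.25·3 + 0.25·6.4 = 2.575.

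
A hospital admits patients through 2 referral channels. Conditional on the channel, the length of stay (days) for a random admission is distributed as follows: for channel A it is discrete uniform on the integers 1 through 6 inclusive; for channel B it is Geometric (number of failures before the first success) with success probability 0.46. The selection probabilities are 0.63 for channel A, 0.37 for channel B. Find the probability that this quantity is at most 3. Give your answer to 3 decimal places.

Conditional on each channel, P(X ≤ 3): A: 0.5; B: 0.914969.
By total probability, P(X ≤ 3) = 0.63·0.5 + 0.37·0.914969 = 0.653539.

0.654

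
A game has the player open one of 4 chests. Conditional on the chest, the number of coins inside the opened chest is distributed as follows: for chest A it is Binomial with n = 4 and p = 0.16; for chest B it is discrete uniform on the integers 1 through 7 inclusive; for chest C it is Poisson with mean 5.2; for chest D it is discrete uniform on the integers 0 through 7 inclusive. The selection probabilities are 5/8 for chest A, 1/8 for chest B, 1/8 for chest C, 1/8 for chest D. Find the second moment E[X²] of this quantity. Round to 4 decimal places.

For each component E[X²] = Var + (mean)², giving A: 0.9472; B: 20; C: 32.24; D: 17.5.
Overall E[X²] = 0.625·0.9472 + 0.125·20 + 0.125·32.24 + 0.125·17.5 = 9.3095.

9.3095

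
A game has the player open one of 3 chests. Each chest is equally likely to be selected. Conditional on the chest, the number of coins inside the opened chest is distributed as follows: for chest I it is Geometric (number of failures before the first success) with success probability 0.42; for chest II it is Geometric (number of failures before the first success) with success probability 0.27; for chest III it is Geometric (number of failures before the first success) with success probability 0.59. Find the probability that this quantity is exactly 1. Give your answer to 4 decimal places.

0.2275

Conditional on each chest, P(X = 1): I: 0.2436; II: 0.1971; III: 0.2419.
By total probability, P(X = 1) = 0.333333·0.2436 + 0.333333·0.1971 + 0.333333·0.2419 = 0.227533.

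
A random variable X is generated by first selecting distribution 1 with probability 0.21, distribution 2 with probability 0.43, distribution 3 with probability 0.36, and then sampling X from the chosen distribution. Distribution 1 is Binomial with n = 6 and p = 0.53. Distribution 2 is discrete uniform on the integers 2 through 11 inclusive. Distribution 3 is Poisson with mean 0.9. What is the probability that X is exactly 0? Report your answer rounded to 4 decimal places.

0.1486

Conditional on each component, P(X = 0): 1: 0.0107792; 2: 0; 3: 0.40657.
By total probability, P(X = 0) = 0.21·0.0107792 + 0.43·0 + 0.36·0.40657 = 0.148629.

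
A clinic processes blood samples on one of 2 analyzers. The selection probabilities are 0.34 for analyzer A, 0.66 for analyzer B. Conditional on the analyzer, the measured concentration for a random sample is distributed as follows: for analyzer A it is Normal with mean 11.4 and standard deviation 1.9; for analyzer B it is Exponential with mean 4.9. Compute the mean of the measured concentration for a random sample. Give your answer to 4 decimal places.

Component means — A: 11.4; B: 4.9.
E[X] = 0.34·11.4 + 0.66·4.9 = 7.11.

7.1100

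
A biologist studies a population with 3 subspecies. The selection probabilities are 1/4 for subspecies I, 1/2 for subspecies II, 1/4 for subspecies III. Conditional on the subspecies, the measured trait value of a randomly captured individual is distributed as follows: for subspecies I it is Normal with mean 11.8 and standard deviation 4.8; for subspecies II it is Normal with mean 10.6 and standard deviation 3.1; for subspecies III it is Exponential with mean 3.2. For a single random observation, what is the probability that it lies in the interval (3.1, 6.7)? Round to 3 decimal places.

0.140

Conditional on each subspecies, P(3.1 < X < 6.7): I: 0.10905; II: 0.0964102; III: 0.256333.
By total probability, P(3.1 < X < 6.7) = 0.25·0.10905 + 0.5·0.0964102 + 0.25·0.256333 = 0.139551.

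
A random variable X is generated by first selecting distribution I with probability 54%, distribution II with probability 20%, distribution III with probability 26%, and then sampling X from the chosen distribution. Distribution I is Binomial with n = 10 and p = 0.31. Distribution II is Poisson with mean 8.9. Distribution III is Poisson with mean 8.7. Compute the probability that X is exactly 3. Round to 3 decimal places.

0.152

Conditional on each component, P(X = 3): I: 0.266201; II: 0.016025; III: 0.0182829.
By total probability, P(X = 3) = 0.54·0.266201 + 0.2·0.016025 + 0.26·0.0182829 = 0.151707.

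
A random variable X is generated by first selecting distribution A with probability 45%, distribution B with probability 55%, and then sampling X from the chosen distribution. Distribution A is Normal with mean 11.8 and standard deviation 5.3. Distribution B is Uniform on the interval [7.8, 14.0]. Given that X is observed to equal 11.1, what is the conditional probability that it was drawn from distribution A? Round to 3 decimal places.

Likelihoods f(11.1 | ·): A: 0.0746185; B: 0.16129.
Posterior ∝ prior × likelihood. Numerator for A: 0.45·0.0746185 = 0.0335783.
Normalizing constant: 0.45·0.0746185 + 0.55·0.16129 = 0.122288.
P(A | observation) = 0.0335783 / 0.122288 = 0.274584.

0.275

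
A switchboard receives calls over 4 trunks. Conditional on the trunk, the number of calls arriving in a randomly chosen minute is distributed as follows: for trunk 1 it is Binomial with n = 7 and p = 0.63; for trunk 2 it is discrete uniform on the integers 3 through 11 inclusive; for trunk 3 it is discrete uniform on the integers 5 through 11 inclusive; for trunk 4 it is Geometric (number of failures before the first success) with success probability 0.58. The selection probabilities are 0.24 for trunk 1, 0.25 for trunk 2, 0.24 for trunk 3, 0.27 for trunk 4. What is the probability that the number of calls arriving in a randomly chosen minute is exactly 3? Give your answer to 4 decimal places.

Conditional on each trunk, P(X = 3): 1: 0.16402; 2: 0.111111; 3: 0; 4: 0.042971.
By total probability, P(X = 3) = 0.24·0.16402 + 0.25·0.111111 + 0.24·0 + 0.27·0.042971 = 0.0787447.

0.0787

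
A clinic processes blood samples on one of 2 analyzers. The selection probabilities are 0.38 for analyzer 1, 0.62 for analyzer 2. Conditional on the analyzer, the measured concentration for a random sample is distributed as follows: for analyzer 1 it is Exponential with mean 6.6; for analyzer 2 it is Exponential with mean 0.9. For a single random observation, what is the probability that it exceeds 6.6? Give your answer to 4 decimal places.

Conditional on each analyzer, P(X > 6.6): 1: 0.367879; 2: 0.000653392.
By total probability, P(X > 6.6) = 0.38·0.367879 + 0.62·0.000653392 = 0.140199.

0.1402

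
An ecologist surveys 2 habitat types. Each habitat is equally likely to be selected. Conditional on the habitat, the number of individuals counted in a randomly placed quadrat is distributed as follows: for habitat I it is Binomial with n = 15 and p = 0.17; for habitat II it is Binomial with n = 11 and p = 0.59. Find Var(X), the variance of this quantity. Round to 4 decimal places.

6.2696

Per component, I: μ=2.55, E[X²]=8.619; II: μ=6.49, E[X²]=44.781.
E[X] = 0.5·2.55 + 0.5·6.49 = 4.52.
E[X²] = 0.5·8.619 + 0.5·44.781 = 26.7.
Var(X) = E[X²] − (E[X])² = 26.7 − 20.4304 = 6.2696.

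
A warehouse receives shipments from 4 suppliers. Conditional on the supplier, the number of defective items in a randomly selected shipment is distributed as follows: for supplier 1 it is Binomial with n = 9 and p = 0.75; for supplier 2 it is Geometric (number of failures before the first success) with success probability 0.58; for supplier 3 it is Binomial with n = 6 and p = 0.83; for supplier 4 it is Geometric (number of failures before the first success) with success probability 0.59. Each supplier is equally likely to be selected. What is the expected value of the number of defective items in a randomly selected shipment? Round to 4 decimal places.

3.2873

Component means — 1: 6.75; 2: 0.724138; 3: 4.98; 4: 0.694915.
E[X] = 0.25·6.75 + 0.25·0.724138 + 0.25·4.98 + 0.25·0.694915 = 3.28726.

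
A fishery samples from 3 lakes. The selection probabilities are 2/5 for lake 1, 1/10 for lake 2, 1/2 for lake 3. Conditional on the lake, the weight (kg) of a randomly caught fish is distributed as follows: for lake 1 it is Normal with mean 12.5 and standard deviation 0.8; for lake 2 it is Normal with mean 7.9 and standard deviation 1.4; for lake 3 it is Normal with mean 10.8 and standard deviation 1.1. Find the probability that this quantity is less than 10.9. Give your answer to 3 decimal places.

0.376

Conditional on each lake, P(X < 10.9): 1: 0.0227501; 2: 0.983938; 3: 0.536218.
By total probability, P(X < 10.9) = 0.4·0.0227501 + 0.1·0.983938 + 0.5·0.536218 = 0.375603.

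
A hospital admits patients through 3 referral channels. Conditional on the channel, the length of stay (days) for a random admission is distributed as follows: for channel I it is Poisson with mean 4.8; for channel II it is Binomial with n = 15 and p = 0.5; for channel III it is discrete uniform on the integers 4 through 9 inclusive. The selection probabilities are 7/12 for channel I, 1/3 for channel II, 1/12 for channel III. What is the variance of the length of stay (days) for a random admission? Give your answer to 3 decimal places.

Per component, I: μ=4.8, E[X²]=27.84; II: μ=7.5, E[X²]=60; III: μ=6.5, E[X²]=45.1667.
E[X] = 0.583333·4.8 + 0.333333·7.5 + 0.0833333·6.5 = 5.84167.
E[X²] = 0.583333·27.84 + 0.333333·60 + 0.0833333·45.1667 = 40.0039.
Var(X) = E[X²] − (E[X])² = 40.0039 − 34.1251 = 5.87882.

5.879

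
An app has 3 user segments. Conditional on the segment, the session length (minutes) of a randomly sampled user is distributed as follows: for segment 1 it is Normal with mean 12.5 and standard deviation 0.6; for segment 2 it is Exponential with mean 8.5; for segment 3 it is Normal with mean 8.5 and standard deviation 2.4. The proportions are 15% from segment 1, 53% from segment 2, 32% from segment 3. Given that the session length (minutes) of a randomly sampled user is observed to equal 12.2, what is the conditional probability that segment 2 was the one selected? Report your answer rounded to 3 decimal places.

0.125

Likelihoods f(12.2 | ·): 1: 0.586776; 2: 0.0280053; 3: 0.0506521.
Posterior ∝ prior × likelihood. Numerator for 2: 0.53·0.0280053 = 0.0148428.
Normalizing constant: 0.15·0.586776 + 0.53·0.0280053 + 0.32·0.0506521 = 0.119068.
P(2 | observation) = 0.0148428 / 0.119068 = 0.124659.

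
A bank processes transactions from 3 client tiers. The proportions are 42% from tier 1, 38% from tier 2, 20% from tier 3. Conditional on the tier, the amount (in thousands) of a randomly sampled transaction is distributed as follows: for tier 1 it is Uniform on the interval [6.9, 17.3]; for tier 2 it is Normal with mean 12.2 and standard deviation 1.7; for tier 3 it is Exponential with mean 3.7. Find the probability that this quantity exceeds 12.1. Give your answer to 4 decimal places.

Conditional on each tier, P(X > 12.1): 1: 0.5; 2: 0.523454; 3: 0.0379962.
By total probability, P(X > 12.1) = 0.42·0.5 + 0.38·0.523454 + 0.2·0.0379962 = 0.416512.

0.4165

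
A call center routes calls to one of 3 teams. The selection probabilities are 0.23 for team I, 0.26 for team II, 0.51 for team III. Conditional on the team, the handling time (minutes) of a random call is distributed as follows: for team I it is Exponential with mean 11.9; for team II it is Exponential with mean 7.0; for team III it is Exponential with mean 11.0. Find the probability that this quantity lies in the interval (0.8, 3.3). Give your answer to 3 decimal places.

0.207

Conditional on each team, P(0.8 < X < 3.3): I: 0.177164; II: 0.267893; III: 0.189036.
By total probability, P(0.8 < X < 3.3) = 0.23·0.177164 + 0.26·0.267893 + 0.51·0.189036 = 0.206808.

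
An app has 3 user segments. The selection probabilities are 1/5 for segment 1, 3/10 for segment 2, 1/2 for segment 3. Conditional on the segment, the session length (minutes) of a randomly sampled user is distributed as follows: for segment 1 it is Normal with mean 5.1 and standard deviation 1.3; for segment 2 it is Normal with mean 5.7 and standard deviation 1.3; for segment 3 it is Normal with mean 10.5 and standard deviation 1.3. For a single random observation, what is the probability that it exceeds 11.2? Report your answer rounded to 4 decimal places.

Conditional on each segment, P(X > 11.2): 1: 1.3507e-06; 2: 1.16447e-05; 3: 0.295129.
By total probability, P(X > 11.2) = 0.2·1.3507e-06 + 0.3·1.16447e-05 + 0.5·0.295129 = 0.147568.

0.1476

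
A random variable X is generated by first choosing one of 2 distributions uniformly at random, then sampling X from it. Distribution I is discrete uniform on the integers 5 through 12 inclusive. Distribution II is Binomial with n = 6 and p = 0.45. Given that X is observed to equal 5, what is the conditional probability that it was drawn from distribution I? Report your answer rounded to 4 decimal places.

Likelihoods P(X=5 | ·): I: 0.125; II: 0.0608943.
Posterior ∝ prior × likelihood. Numerator for I: 0.5·0.125 = 0.0625.
Normalizing constant: 0.5·0.125 + 0.5·0.0608943 = 0.0929471.
P(I | observation) = 0.0625 / 0.0929471 = 0.672425.

0.6724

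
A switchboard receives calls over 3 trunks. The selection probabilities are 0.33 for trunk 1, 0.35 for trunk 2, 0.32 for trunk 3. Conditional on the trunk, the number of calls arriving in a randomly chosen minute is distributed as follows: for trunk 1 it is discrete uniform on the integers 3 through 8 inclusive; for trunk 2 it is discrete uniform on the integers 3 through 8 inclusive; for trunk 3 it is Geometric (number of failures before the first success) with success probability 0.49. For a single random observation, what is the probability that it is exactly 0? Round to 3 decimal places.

Conditional on each trunk, P(X = 0): 1: 0; 2: 0; 3: 0.49.
By total probability, P(X = 0) = 0.33·0 + 0.35·0 + 0.32·0.49 = 0.1568.

0.157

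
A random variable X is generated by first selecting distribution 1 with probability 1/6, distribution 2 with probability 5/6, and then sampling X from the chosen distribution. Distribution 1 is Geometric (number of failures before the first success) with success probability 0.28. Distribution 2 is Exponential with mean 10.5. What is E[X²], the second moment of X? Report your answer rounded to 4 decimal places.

186.3827

For each component E[X²] = Var + (mean)², giving 1: 15.7959; 2: 220.5.
Overall E[X²] = 0.166667·15.7959 + 0.833333·220.5 = 186.383.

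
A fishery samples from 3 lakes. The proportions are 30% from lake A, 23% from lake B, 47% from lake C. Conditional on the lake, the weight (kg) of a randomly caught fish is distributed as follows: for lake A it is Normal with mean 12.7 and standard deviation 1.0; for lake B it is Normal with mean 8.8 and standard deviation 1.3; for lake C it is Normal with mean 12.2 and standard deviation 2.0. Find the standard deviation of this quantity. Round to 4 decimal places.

Per component, A: μ=12.7, E[X²]=162.29; B: μ=8.8, E[X²]=79.13; C: μ=12.2, E[X²]=152.84.
E[X] = 0.3·12.7 + 0.23·8.8 + 0.47·12.2 = 11.568.
E[X²] = 0.3·162.29 + 0.23·79.13 + 0.47·152.84 = 138.722.
Var(X) = E[X²] − (E[X])² = 138.722 − 133.819 = 4.90308.
SD(X) = √4.90308 = 2.21429.

2.2143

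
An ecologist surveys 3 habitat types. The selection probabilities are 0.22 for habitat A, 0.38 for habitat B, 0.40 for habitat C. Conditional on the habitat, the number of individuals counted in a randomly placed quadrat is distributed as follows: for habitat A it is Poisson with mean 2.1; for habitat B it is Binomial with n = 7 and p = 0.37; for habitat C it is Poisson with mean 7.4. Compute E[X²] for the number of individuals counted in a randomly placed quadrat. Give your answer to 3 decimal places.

For each component E[X²] = Var + (mean)², giving A: 6.51; B: 8.3398; C: 62.16.
Overall E[X²] = 0.22·6.51 + 0.38·8.3398 + 0.4·62.16 = 29.4653.

29.465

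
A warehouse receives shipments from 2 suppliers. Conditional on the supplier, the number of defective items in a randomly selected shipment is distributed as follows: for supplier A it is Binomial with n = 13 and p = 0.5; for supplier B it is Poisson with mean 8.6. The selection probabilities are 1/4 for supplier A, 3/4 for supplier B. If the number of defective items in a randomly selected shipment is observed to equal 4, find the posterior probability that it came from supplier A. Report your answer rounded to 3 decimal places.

Likelihoods P(X=4 | ·): A: 0.0872803; B: 0.0419614.
Posterior ∝ prior × likelihood. Numerator for A: 0.25·0.0872803 = 0.0218201.
Normalizing constant: 0.25·0.0872803 + 0.75·0.0419614 = 0.0532911.
P(A | observation) = 0.0218201 / 0.0532911 = 0.40945.

0.409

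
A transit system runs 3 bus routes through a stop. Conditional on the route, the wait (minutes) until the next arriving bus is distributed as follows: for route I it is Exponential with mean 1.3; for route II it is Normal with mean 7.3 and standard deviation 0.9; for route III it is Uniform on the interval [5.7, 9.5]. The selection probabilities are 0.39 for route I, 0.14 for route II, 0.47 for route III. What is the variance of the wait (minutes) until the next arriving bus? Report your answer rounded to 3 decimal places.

Per component, I: μ=1.3, E[X²]=3.38; II: μ=7.3, E[X²]=54.1; III: μ=7.6, E[X²]=58.9633.
E[X] = 0.39·1.3 + 0.14·7.3 + 0.47·7.6 = 5.101.
E[X²] = 0.39·3.38 + 0.14·54.1 + 0.47·58.9633 = 36.605.
Var(X) = E[X²] − (E[X])² = 36.605 − 26.0202 = 10.5848.

10.585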